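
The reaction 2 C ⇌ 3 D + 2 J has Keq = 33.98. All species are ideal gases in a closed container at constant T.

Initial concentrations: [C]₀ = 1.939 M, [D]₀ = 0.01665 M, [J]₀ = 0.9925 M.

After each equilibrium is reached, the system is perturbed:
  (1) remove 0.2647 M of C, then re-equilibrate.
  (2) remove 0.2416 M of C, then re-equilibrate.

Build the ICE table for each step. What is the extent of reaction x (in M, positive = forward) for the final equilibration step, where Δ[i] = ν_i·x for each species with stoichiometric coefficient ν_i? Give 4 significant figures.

x = -0.05459 M

Q₀ = 1.2093e-06 vs Keq = 33.98 ⇒ Q<K, forward
Step 1:
                    C           D           J
  init          1.939     0.01665      0.9925
  Δ            -1.127       1.691       1.127
  eq           0.8116       1.708        2.12
  solve Keq expr → x = 0.5637; check Q = 33.98
Then remove 0.2647 M of C.
Step 2:
                    C           D           J
  init         0.5469       1.708        2.12
  Δ            0.1117     -0.1675     -0.1117
  eq           0.6586        1.54       2.008
  solve Keq expr → x = -0.05583; check Q = 33.98
Then remove 0.2416 M of C.
Step 3:
                    C           D           J
  init          0.417        1.54       2.008
  Δ            0.1092     -0.1638     -0.1092
  eq           0.5261       1.377       1.899
  solve Keq expr → x = -0.05459; check Q = 33.98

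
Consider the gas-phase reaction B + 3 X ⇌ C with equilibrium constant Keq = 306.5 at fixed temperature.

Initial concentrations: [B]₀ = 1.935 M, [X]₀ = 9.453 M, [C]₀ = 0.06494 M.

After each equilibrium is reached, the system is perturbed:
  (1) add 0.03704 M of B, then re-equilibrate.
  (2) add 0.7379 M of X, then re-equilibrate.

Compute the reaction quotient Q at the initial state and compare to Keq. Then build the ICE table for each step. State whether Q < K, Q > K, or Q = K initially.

Q₀ = 3.9730e-05; Q < K (proceeds forward)

Q₀ = 3.9730e-05 vs Keq = 306.5 ⇒ Q<K, forward
Step 1:
                  B         X         C
  Initial     1.935     9.453   0.06494
  Change     -1.935    -5.805     1.935
  Equil   1.3435e-04     3.648         2
  solve Keq expr → x = 1.935; check Q = 306.5
Then add 0.03704 M of B.
Step 2:
                  B         X         C
  Initial   0.03717     3.648         2
  Change   -0.03702   -0.1111   0.03702
  Equil   1.5014e-04     3.537     2.037
  solve Keq expr → x = 0.03702; check Q = 306.5
Then add 0.7379 M of X.
Step 3:
                  B         X         C
  Initial 1.5014e-04     4.275     2.037
  Change  -6.5082e-05 -1.9524e-04 6.5082e-05
  Equil   8.5059e-05     4.275     2.037
  solve Keq expr → x = 6.5082e-05; check Q = 306.5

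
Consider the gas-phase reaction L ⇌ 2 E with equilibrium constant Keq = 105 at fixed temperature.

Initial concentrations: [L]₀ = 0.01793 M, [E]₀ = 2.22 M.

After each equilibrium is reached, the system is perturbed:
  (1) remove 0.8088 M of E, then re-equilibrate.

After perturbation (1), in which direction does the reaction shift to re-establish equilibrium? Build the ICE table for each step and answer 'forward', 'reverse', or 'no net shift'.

Direction: forward

Q₀ = 274.9 vs Keq = 105 ⇒ Q>K, reverse
Step 1:
                  L         E
  I         0.01793      2.22
  C         0.02677  -0.05354
  E          0.0447     2.166
  solve Keq expr → x = -0.02677; check Q = 105
Then remove 0.8088 M of E.
Step 2:
                  L         E
  I          0.0447     1.358
  C        -0.02579   0.05157
  E         0.01891     1.409
  solve Keq expr → x = 0.02579; check Q = 105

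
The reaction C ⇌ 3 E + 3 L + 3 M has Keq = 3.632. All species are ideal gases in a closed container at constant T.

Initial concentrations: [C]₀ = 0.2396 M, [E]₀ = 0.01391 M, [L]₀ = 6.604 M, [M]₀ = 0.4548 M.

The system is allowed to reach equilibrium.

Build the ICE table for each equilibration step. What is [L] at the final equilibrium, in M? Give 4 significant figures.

[L]_eq = 6.789 M

Q₀ = 3.0435e-04 vs Keq = 3.632 ⇒ Q<K, forward
Step 1:
                    C           E           L           M
  init         0.2396     0.01391       6.604      0.4548
  Δ           -0.0617      0.1851      0.1851      0.1851
  eq           0.1779       0.199       6.789      0.6399
  solve Keq expr → x = 0.0617; check Q = 3.632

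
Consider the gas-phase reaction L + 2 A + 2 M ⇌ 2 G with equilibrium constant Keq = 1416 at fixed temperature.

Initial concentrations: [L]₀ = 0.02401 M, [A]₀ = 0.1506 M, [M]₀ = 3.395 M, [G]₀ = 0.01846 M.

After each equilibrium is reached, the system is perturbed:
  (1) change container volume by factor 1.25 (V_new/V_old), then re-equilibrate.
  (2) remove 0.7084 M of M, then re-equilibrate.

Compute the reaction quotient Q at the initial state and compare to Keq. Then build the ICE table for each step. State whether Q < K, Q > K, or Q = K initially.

Q₀ = 0.05429; Q < K (proceeds forward)

Q₀ = 0.05429 vs Keq = 1416 ⇒ Q<K, forward
Step 1:
                   L          A          M          G
  init       0.02401     0.1506      3.395    0.01846
  Δ         -0.02398   -0.04797   -0.04797    0.04797
  eq      2.6408e-05     0.1026      3.347    0.06643
  solve Keq expr → x = 0.02398; check Q = 1416
Then change container volume by factor 1.25 (V_new/V_old).
Step 2:
                   L          A          M          G
  init    2.1126e-05    0.08211      2.678    0.05314
  Δ       2.0033e-05 4.0065e-05 4.0065e-05 -4.0065e-05
  eq      4.1159e-05    0.08215      2.678     0.0531
  solve Keq expr → x = -2.0033e-05; check Q = 1416
Then remove 0.7084 M of M.
Step 3:
                   L          A          M          G
  init    4.1159e-05    0.08215      1.969     0.0531
  Δ       3.4607e-05 6.9214e-05 6.9214e-05 -6.9214e-05
  eq      7.5766e-05    0.08222      1.969    0.05303
  solve Keq expr → x = -3.4607e-05; check Q = 1416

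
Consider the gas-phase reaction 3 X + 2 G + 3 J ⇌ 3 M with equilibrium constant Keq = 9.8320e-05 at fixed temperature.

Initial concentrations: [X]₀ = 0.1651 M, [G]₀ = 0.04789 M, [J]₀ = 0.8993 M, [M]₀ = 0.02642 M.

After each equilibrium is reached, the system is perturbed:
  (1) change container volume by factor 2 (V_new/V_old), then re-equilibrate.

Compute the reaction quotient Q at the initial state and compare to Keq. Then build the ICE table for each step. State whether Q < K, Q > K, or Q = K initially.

Q₀ = 2.457; Q > K (proceeds reverse)

Q₀ = 2.457 vs Keq = 9.8320e-05 ⇒ Q>K, reverse
Step 1:
                   X          G          J          M
  Initial     0.1651    0.04789     0.8993    0.02642
  Change     0.02511    0.01674    0.02511   -0.02511
  Equil       0.1902    0.06463     0.9244   0.001307
  solve Keq expr → x = -0.008371; check Q = 9.8320e-05
Then change container volume by factor 2 (V_new/V_old).
Step 2:
                   X          G          J          M
  Initial    0.09511    0.03232     0.4622 6.5351e-04
  Change  4.4524e-04 2.9683e-04 4.4524e-04 -4.4524e-04
  Equil      0.09555    0.03261     0.4627 2.0827e-04
  solve Keq expr → x = -1.4841e-04; check Q = 9.8320e-05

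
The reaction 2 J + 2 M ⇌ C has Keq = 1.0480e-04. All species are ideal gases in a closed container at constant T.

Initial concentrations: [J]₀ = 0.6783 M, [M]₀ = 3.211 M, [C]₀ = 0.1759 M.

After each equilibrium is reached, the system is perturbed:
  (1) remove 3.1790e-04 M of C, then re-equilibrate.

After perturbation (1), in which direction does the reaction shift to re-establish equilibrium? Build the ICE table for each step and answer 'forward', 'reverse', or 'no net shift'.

Direction: forward

Q₀ = 0.03708 vs Keq = 1.0480e-04 ⇒ Q>K, reverse
Step 1:
                    J           M           C
  I            0.6783       3.211      0.1759
  C             0.349       0.349     -0.1745
  E             1.027        3.56    0.001402
  solve Keq expr → x = -0.1745; check Q = 1.0480e-04
Then remove 3.1790e-04 M of C.
Step 2:
                    J           M           C
  I             1.027        3.56    0.001084
  C       -6.3136e-04 -6.3136e-04  3.1568e-04
  E             1.027       3.559    0.001399
  solve Keq expr → x = 3.1568e-04; check Q = 1.0480e-04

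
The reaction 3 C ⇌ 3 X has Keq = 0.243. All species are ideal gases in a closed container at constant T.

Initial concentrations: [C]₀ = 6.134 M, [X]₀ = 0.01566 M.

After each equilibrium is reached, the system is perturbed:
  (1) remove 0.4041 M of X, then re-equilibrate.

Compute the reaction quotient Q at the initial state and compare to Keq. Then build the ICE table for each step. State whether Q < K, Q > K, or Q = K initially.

Q₀ = 1.6640e-08 vs Keq = 0.243 ⇒ Q<K, forward
Step 1:
                   C          X
  I            6.134    0.01566
  C           -2.347      2.347
  E            3.787      2.363
  solve Keq expr → x = 0.7824; check Q = 0.243
Then remove 0.4041 M of X.
Step 2:
                   C          X
  I            3.787      1.959
  C          -0.2488     0.2488
  E            3.538      2.208
  solve Keq expr → x = 0.08294; check Q = 0.243

Q₀ = 1.6640e-08; Q < K (proceeds forward)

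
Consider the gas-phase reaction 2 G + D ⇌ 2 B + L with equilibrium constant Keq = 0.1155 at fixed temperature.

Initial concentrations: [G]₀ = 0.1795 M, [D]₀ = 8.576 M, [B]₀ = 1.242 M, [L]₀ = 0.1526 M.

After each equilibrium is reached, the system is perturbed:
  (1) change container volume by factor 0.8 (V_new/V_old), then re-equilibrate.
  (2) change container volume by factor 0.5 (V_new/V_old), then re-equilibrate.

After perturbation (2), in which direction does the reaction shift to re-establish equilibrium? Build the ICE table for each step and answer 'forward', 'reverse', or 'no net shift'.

Q₀ = 0.8519 vs Keq = 0.1155 ⇒ Q>K, reverse
Step 1:
                    G           D           B           L
  I            0.1795       8.576       1.242      0.1526
  C            0.1389     0.06943     -0.1389    -0.06943
  E            0.3184       8.645       1.103     0.08317
  solve Keq expr → x = -0.06943; check Q = 0.1155
Then change container volume by factor 0.8 (V_new/V_old).
Step 2:
                    G           D           B           L
  I             0.398       10.81       1.379       0.104
  C                 0           0           0           0
  E             0.398       10.81       1.379       0.104
  solve Keq expr → x = 0; check Q = 0.1155
Then change container volume by factor 0.5 (V_new/V_old).
Step 3:
                    G           D           B           L
  I            0.7959       21.61       2.758      0.2079
  C                 0           0           0           0
  E            0.7959       21.61       2.758      0.2079
  solve Keq expr → x = 0; check Q = 0.1155

Direction: no net shift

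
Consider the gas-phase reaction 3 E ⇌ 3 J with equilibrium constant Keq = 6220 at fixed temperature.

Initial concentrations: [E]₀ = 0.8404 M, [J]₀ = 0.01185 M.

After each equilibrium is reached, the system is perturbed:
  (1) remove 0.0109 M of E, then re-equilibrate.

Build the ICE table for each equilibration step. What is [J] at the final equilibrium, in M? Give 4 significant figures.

Q₀ = 2.8035e-06 vs Keq = 6220 ⇒ Q<K, forward
Step 1:
                    E           J
  I            0.8404     0.01185
  C           -0.7964      0.7964
  E           0.04395      0.8083
  solve Keq expr → x = 0.2655; check Q = 6220
Then remove 0.0109 M of E.
Step 2:
                    E           J
  I           0.03305      0.8083
  C           0.01034    -0.01034
  E           0.04339       0.798
  solve Keq expr → x = -0.003446; check Q = 6220

[J]_eq = 0.798 M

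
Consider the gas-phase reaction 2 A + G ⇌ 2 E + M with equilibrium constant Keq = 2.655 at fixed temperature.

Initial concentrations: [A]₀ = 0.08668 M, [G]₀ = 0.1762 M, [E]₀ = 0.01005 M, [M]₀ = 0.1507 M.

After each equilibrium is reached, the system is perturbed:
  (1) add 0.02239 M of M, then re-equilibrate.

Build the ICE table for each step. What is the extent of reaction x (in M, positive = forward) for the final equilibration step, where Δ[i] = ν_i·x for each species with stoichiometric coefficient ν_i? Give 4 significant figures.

x = -6.5689e-04 M

Q₀ = 0.0115 vs Keq = 2.655 ⇒ Q<K, forward
Step 1:
                  A         G         E         M
  I         0.08668    0.1762   0.01005    0.1507
  C        -0.04829  -0.02414   0.04829   0.02414
  E         0.03839    0.1521   0.05834    0.1748
  solve Keq expr → x = 0.02414; check Q = 2.655
Then add 0.02239 M of M.
Step 2:
                  A         G         E         M
  I         0.03839    0.1521   0.05834    0.1972
  C        0.001314 6.5689e-04 -0.001314 -6.5689e-04
  E         0.03971    0.1527   0.05702    0.1966
  solve Keq expr → x = -6.5689e-04; check Q = 2.655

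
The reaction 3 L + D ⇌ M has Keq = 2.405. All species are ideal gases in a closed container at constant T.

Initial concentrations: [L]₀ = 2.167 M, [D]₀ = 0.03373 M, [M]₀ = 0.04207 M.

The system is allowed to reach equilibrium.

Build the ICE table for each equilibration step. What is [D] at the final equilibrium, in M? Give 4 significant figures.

[D]_eq = 0.003367 M

Q₀ = 0.1226 vs Keq = 2.405 ⇒ Q<K, forward
Step 1:
                   L          D          M
  Initial      2.167    0.03373    0.04207
  Change    -0.09109   -0.03036    0.03036
  Equil        2.076   0.003367    0.07243
  solve Keq expr → x = 0.03036; check Q = 2.405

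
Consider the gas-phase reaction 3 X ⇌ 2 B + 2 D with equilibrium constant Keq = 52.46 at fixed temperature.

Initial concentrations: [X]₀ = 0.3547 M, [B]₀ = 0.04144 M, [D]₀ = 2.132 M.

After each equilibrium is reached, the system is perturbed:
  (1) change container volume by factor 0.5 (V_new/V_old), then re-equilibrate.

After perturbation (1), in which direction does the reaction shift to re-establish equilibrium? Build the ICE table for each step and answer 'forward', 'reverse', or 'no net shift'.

Q₀ = 0.1749 vs Keq = 52.46 ⇒ Q<K, forward
Step 1:
                    X           B           D
  Initial      0.3547     0.04144       2.132
  Change      -0.2077      0.1384      0.1384
  Equil         0.147      0.1799        2.27
  solve Keq expr → x = 0.06922; check Q = 52.46
Then change container volume by factor 0.5 (V_new/V_old).
Step 2:
                    X           B           D
  Initial      0.2941      0.3598       4.541
  Change      0.05098    -0.03399    -0.03399
  Equil        0.3451      0.3258       4.507
  solve Keq expr → x = -0.01699; check Q = 52.46

Direction: reverse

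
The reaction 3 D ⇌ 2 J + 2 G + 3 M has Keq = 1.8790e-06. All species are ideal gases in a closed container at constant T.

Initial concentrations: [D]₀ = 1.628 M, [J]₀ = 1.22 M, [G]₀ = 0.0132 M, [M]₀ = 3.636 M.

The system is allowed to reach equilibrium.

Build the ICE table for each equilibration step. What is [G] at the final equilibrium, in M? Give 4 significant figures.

[G]_eq = 3.4904e-04 M

Q₀ = 0.002889 vs Keq = 1.8790e-06 ⇒ Q>K, reverse
Step 1:
                    D           J           G           M
  I             1.628        1.22      0.0132       3.636
  C           0.01928    -0.01285    -0.01285    -0.01928
  E             1.647       1.207  3.4904e-04       3.617
  solve Keq expr → x = -0.006425; check Q = 1.8790e-06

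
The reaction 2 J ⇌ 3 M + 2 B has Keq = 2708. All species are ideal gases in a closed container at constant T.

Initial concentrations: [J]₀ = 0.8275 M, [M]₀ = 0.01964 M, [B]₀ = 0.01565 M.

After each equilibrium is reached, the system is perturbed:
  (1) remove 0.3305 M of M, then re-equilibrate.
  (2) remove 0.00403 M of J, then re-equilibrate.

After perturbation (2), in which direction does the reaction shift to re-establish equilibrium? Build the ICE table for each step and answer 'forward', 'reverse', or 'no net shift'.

Q₀ = 2.7097e-09 vs Keq = 2708 ⇒ Q<K, forward
Step 1:
                  J         M         B
  Initial    0.8275   0.01964   0.01565
  Change     -0.806     1.209     0.806
  Equil      0.0215     1.229    0.8216
  solve Keq expr → x = 0.403; check Q = 2708
Then remove 0.3305 M of M.
Step 2:
                  J         M         B
  Initial    0.0215    0.8981    0.8216
  Change  -0.007676   0.01151  0.007676
  Equil     0.01383    0.9097    0.8293
  solve Keq expr → x = 0.003838; check Q = 2708
Then remove 0.00403 M of J.
Step 3:
                  J         M         B
  Initial  0.009796    0.9097    0.8293
  Change   0.003836 -0.005754 -0.003836
  Equil     0.01363    0.9039    0.8255
  solve Keq expr → x = -0.001918; check Q = 2708

Direction: reverse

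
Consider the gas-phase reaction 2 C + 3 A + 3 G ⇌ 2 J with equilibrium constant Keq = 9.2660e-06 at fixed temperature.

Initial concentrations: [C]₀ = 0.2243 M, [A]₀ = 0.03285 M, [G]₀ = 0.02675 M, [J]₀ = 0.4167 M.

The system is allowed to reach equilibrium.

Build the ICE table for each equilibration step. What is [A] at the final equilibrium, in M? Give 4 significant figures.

[A]_eq = 0.6571 M

Q₀ = 5.0864e+09 vs Keq = 9.2660e-06 ⇒ Q>K, reverse
Step 1:
                    C           A           G           J
  Initial      0.2243     0.03285     0.02675      0.4167
  Change       0.4162      0.6242      0.6242     -0.4162
  Equil        0.6405      0.6571       0.651  5.4540e-04
  solve Keq expr → x = -0.2081; check Q = 9.2660e-06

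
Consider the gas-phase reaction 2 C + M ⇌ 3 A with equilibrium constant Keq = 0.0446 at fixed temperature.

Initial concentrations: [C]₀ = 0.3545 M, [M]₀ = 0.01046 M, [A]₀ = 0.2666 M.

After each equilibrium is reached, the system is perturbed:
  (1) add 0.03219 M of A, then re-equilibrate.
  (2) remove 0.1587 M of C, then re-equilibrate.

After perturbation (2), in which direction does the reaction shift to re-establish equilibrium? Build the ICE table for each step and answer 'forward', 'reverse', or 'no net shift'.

Direction: reverse

Q₀ = 14.42 vs Keq = 0.0446 ⇒ Q>K, reverse
Step 1:
                    C           M           A
  I            0.3545     0.01046      0.2666
  C            0.1186     0.05932      -0.178
  E            0.4731     0.06978     0.08865
  solve Keq expr → x = -0.05932; check Q = 0.0446
Then add 0.03219 M of A.
Step 2:
                    C           M           A
  I            0.4731     0.06978      0.1208
  C           0.01757    0.008783    -0.02635
  E            0.4907     0.07856     0.09449
  solve Keq expr → x = -0.008783; check Q = 0.0446
Then remove 0.1587 M of C.
Step 3:
                    C           M           A
  I             0.332     0.07856     0.09449
  C           0.01204     0.00602    -0.01806
  E             0.344     0.08458     0.07643
  solve Keq expr → x = -0.00602; check Q = 0.0446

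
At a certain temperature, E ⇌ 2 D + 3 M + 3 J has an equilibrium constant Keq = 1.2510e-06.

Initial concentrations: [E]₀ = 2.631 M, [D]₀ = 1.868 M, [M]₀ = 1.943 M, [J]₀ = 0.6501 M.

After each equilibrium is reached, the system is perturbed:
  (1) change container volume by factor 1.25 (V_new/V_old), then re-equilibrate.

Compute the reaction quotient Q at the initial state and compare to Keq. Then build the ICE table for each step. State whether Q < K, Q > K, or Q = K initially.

Q₀ = 2.673 vs Keq = 1.2510e-06 ⇒ Q>K, reverse
Step 1:
                   E          D          M          J
  init         2.631      1.868      1.943     0.6501
  Δ           0.2136    -0.4273    -0.6409    -0.6409
  eq           2.845      1.441      1.302   0.009192
  solve Keq expr → x = -0.2136; check Q = 1.2510e-06
Then change container volume by factor 1.25 (V_new/V_old).
Step 2:
                   E          D          M          J
  init         2.276      1.153      1.042   0.007353
  Δ        -0.001646   0.003292   0.004939   0.004939
  eq           2.274      1.156      1.047    0.01229
  solve Keq expr → x = 0.001646; check Q = 1.2510e-06

Q₀ = 2.673; Q > K (proceeds reverse)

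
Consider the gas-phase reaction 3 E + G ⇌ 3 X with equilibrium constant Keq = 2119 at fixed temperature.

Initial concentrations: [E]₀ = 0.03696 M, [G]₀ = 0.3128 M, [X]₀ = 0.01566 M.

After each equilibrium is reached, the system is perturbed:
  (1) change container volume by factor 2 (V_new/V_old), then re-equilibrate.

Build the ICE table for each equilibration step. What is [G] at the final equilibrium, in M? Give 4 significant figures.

Q₀ = 0.2432 vs Keq = 2119 ⇒ Q<K, forward
Step 1:
                    E           G           X
  I           0.03696      0.3128     0.01566
  C          -0.03149     -0.0105     0.03149
  E           0.00547      0.3023     0.04715
  solve Keq expr → x = 0.0105; check Q = 2119
Then change container volume by factor 2 (V_new/V_old).
Step 2:
                    E           G           X
  I          0.002735      0.1512     0.02358
  C        6.1886e-04  2.0629e-04 -6.1886e-04
  E          0.003354      0.1514     0.02296
  solve Keq expr → x = -2.0629e-04; check Q = 2119

[G]_eq = 0.1514 M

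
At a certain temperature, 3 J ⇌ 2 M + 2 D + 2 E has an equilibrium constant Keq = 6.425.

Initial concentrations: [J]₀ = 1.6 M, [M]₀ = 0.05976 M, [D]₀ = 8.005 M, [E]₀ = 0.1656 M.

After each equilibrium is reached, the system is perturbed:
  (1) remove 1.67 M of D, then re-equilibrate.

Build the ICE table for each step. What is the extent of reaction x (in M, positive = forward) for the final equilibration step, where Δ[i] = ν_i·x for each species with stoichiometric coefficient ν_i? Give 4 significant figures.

Q₀ = 0.001532 vs Keq = 6.425 ⇒ Q<K, forward
Step 1:
                  J         M         D         E
  I             1.6   0.05976     8.005    0.1656
  C         -0.6355    0.4237    0.4237    0.4237
  E          0.9645    0.4834     8.429    0.5893
  solve Keq expr → x = 0.2118; check Q = 6.425
Then remove 1.67 M of D.
Step 2:
                  J         M         D         E
  I          0.9645    0.4834     6.759    0.5893
  C         -0.0535   0.03567   0.03567   0.03567
  E           0.911    0.5191     6.794    0.6249
  solve Keq expr → x = 0.01783; check Q = 6.425

x = 0.01783 M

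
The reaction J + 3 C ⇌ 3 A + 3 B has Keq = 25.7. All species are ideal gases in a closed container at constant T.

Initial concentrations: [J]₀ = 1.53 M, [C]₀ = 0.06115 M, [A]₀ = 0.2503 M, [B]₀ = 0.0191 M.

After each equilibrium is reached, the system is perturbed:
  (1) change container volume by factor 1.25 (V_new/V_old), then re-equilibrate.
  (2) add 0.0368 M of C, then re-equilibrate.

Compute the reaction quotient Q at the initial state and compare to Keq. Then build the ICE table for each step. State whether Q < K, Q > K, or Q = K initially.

Q₀ = 3.1232e-04 vs Keq = 25.7 ⇒ Q<K, forward
Step 1:
                    J           C           A           B
  Initial        1.53     0.06115      0.2503      0.0191
  Change     -0.01817    -0.05452     0.05452     0.05452
  Equil         1.512    0.006626      0.3048     0.07362
  solve Keq expr → x = 0.01817; check Q = 25.7
Then change container volume by factor 1.25 (V_new/V_old).
Step 2:
                    J           C           A           B
  Initial       1.209    0.005301      0.2439      0.0589
  Change  -2.2266e-04 -6.6797e-04  6.6797e-04  6.6797e-04
  Equil         1.209    0.004633      0.2445     0.05957
  solve Keq expr → x = 2.2266e-04; check Q = 25.7
Then add 0.0368 M of C.
Step 3:
                    J           C           A           B
  Initial       1.209     0.04143      0.2445     0.05957
  Change     -0.01107    -0.03321     0.03321     0.03321
  Equil         1.198    0.008221      0.2777     0.09278
  solve Keq expr → x = 0.01107; check Q = 25.7

Q₀ = 3.1232e-04; Q < K (proceeds forward)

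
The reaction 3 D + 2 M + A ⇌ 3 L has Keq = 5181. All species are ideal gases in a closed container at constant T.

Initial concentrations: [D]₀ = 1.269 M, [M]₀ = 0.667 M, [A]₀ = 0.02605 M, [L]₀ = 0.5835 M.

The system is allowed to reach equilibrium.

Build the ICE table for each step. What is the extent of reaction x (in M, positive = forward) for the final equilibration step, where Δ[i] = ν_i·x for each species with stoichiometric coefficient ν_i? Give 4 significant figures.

Q₀ = 8.388 vs Keq = 5181 ⇒ Q<K, forward
Step 1:
                    D           M           A           L
  init          1.269       0.667     0.02605      0.5835
  Δ          -0.07789    -0.05193    -0.02596     0.07789
  eq            1.191      0.6151  8.7346e-05      0.6614
  solve Keq expr → x = 0.02596; check Q = 5181

x = 0.02596 M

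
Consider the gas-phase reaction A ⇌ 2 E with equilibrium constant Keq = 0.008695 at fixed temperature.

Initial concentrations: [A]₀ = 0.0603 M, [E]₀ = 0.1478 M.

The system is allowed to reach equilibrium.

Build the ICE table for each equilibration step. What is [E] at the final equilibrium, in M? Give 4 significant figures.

[E]_eq = 0.03205 M

Q₀ = 0.3623 vs Keq = 0.008695 ⇒ Q>K, reverse
Step 1:
                  A         E
  init       0.0603    0.1478
  Δ         0.05787   -0.1157
  eq         0.1182   0.03205
  solve Keq expr → x = -0.05787; check Q = 0.008695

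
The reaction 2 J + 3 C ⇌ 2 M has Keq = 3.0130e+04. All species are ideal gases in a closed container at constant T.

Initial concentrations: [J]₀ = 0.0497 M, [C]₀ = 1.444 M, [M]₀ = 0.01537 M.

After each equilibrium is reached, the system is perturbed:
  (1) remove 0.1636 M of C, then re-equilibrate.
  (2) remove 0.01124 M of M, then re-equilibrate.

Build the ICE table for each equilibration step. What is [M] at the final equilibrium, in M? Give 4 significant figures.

[M]_eq = 0.0536 M

Q₀ = 0.03176 vs Keq = 3.0130e+04 ⇒ Q<K, forward
Step 1:
                  J         C         M
  I          0.0497     1.444   0.01537
  C        -0.04947   -0.0742   0.04947
  E       2.3299e-04      1.37   0.06484
  solve Keq expr → x = 0.02473; check Q = 3.0130e+04
Then remove 0.1636 M of C.
Step 2:
                  J         C         M
  I       2.3299e-04     1.206   0.06484
  C       4.8737e-05 7.3105e-05 -4.8737e-05
  E       2.8173e-04     1.206   0.06479
  solve Keq expr → x = -2.4368e-05; check Q = 3.0130e+04
Then remove 0.01124 M of M.
Step 3:
                  J         C         M
  I       2.8173e-04     1.206   0.05355
  C       -4.8644e-05 -7.2965e-05 4.8644e-05
  E       2.3308e-04     1.206    0.0536
  solve Keq expr → x = 2.4322e-05; check Q = 3.0130e+04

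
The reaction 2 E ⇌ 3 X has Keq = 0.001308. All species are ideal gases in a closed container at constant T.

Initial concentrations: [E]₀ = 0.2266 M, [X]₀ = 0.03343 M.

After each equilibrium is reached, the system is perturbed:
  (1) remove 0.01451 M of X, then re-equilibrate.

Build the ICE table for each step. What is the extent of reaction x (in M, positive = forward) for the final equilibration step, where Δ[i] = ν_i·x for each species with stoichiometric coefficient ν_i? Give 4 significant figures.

x = 0.004475 M

Q₀ = 7.2759e-04 vs Keq = 0.001308 ⇒ Q<K, forward
Step 1:
                  E         X
  Initial    0.2266   0.03343
  Change  -0.004456  0.006684
  Equil      0.2221   0.04011
  solve Keq expr → x = 0.002228; check Q = 0.001308
Then remove 0.01451 M of X.
Step 2:
                  E         X
  Initial    0.2221    0.0256
  Change   -0.00895   0.01343
  Equil      0.2132   0.03903
  solve Keq expr → x = 0.004475; check Q = 0.001308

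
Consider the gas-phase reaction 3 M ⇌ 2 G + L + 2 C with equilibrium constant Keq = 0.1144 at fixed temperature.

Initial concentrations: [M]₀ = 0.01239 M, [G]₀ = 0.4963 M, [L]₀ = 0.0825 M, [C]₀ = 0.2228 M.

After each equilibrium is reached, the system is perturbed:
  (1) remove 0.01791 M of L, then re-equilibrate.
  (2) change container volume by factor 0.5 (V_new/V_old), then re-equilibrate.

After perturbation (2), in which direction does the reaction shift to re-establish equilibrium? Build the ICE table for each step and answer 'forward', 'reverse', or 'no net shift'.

Direction: reverse

Q₀ = 530.3 vs Keq = 0.1144 ⇒ Q>K, reverse
Step 1:
                   M          G          L          C
  Initial    0.01239     0.4963     0.0825     0.2228
  Change      0.1069   -0.07128   -0.03564   -0.07128
  Equil       0.1193      0.425    0.04686     0.1515
  solve Keq expr → x = -0.03564; check Q = 0.1144
Then remove 0.01791 M of L.
Step 2:
                   M          G          L          C
  Initial     0.1193      0.425    0.02895     0.1515
  Change   -0.009854   0.006569   0.003285   0.006569
  Equil       0.1095     0.4316    0.03223     0.1581
  solve Keq expr → x = 0.003285; check Q = 0.1144
Then change container volume by factor 0.5 (V_new/V_old).
Step 3:
                   M          G          L          C
  Initial     0.2189     0.8632    0.06447     0.3162
  Change     0.05687   -0.03791   -0.01896   -0.03791
  Equil       0.2758     0.8253    0.04551     0.2783
  solve Keq expr → x = -0.01896; check Q = 0.1144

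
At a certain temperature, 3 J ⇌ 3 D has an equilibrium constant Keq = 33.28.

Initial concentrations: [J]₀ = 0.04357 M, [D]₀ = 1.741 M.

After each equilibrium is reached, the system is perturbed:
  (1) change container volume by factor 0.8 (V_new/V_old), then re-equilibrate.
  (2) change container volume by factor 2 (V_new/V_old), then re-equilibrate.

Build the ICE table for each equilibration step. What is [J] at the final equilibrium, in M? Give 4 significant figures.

[J]_eq = 0.2645 M

Q₀ = 6.3802e+04 vs Keq = 33.28 ⇒ Q>K, reverse
Step 1:
                    J           D
  init        0.04357       1.741
  Δ            0.3797     -0.3797
  eq           0.4232       1.361
  solve Keq expr → x = -0.1266; check Q = 33.28
Then change container volume by factor 0.8 (V_new/V_old).
Step 2:
                    J           D
  init          0.529       1.702
  Δ                 0           0
  eq            0.529       1.702
  solve Keq expr → x = 0; check Q = 33.28
Then change container volume by factor 2 (V_new/V_old).
Step 3:
                    J           D
  init         0.2645      0.8508
  Δ                 0           0
  eq           0.2645      0.8508
  solve Keq expr → x = 0; check Q = 33.28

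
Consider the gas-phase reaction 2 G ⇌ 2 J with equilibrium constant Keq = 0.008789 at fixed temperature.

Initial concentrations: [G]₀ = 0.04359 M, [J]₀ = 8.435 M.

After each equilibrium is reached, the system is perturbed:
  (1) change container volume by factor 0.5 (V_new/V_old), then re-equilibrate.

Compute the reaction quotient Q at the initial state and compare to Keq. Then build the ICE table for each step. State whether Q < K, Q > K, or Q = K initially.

Q₀ = 3.7445e+04 vs Keq = 0.008789 ⇒ Q>K, reverse
Step 1:
                   G          J
  I          0.04359      8.435
  C            7.708     -7.708
  E            7.752     0.7267
  solve Keq expr → x = -3.854; check Q = 0.008789
Then change container volume by factor 0.5 (V_new/V_old).
Step 2:
                   G          J
  I             15.5      1.453
  C                0          0
  E             15.5      1.453
  solve Keq expr → x = 0; check Q = 0.008789

Q₀ = 3.7445e+04; Q > K (proceeds reverse)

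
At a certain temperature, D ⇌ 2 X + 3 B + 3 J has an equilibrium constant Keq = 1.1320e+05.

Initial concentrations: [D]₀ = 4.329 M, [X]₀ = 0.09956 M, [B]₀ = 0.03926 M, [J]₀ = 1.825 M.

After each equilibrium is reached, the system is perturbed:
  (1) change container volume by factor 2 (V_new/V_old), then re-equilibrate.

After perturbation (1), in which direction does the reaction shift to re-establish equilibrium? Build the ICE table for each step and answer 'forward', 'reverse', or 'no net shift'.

Q₀ = 8.4221e-07 vs Keq = 1.1320e+05 ⇒ Q<K, forward
Step 1:
                  D         X         B         J
  init        4.329   0.09956   0.03926     1.825
  Δ          -1.569     3.138     4.707     4.707
  eq           2.76     3.238     4.746     6.532
  solve Keq expr → x = 1.569; check Q = 1.1320e+05
Then change container volume by factor 2 (V_new/V_old).
Step 2:
                  D         X         B         J
  init         1.38     1.619     2.373     3.266
  Δ         -0.6245     1.249     1.874     1.874
  eq         0.7555     2.868     4.247      5.14
  solve Keq expr → x = 0.6245; check Q = 1.1320e+05

Direction: forward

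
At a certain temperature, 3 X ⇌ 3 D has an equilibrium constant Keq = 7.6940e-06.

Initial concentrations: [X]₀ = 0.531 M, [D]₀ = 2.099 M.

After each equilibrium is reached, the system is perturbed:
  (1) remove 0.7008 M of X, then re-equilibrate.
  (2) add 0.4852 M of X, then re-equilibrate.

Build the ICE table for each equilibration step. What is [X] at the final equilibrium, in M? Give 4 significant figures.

[X]_eq = 2.368 M

Q₀ = 61.77 vs Keq = 7.6940e-06 ⇒ Q>K, reverse
Step 1:
                    X           D
  I             0.531       2.099
  C             2.048      -2.048
  E             2.579     0.05092
  solve Keq expr → x = -0.6827; check Q = 7.6940e-06
Then remove 0.7008 M of X.
Step 2:
                    X           D
  I             1.878     0.05092
  C           0.01357    -0.01357
  E             1.892     0.03735
  solve Keq expr → x = -0.004522; check Q = 7.6940e-06
Then add 0.4852 M of X.
Step 3:
                    X           D
  I             2.377     0.03735
  C         -0.009393    0.009393
  E             2.368     0.04674
  solve Keq expr → x = 0.003131; check Q = 7.6940e-06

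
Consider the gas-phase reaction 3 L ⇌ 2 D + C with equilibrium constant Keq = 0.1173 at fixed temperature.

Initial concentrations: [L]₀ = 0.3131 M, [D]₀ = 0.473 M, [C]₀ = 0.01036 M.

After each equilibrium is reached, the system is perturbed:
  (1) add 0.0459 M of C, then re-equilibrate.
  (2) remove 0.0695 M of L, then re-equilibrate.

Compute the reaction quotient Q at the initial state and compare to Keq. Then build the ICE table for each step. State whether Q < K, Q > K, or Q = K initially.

Q₀ = 0.07551 vs Keq = 0.1173 ⇒ Q<K, forward
Step 1:
                  L         D         C
  I          0.3131     0.473   0.01036
  C        -0.01098  0.007321  0.003661
  E          0.3021    0.4803   0.01402
  solve Keq expr → x = 0.003661; check Q = 0.1173
Then add 0.0459 M of C.
Step 2:
                  L         D         C
  I          0.3021    0.4803   0.05992
  C         0.07633  -0.05089  -0.02544
  E          0.3784    0.4294   0.03448
  solve Keq expr → x = -0.02544; check Q = 0.1173
Then remove 0.0695 M of L.
Step 3:
                  L         D         C
  I          0.3089    0.4294   0.03448
  C         0.02578  -0.01718 -0.008592
  E          0.3347    0.4122   0.02588
  solve Keq expr → x = -0.008592; check Q = 0.1173

Q₀ = 0.07551; Q < K (proceeds forward)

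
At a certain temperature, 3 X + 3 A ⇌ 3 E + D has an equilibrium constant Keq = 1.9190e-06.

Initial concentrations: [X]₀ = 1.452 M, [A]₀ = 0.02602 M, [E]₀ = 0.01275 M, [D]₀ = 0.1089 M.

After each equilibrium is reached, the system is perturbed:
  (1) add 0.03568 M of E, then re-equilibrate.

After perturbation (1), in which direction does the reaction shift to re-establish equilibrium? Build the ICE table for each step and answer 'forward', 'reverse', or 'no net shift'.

Q₀ = 0.004185 vs Keq = 1.9190e-06 ⇒ Q>K, reverse
Step 1:
                  X         A         E         D
  init        1.452   0.02602   0.01275    0.1089
  Δ         0.01131   0.01131  -0.01131 -0.003771
  eq          1.463   0.03733  0.001438    0.1051
  solve Keq expr → x = -0.003771; check Q = 1.9190e-06
Then add 0.03568 M of E.
Step 2:
                  X         A         E         D
  init        1.463   0.03733   0.03712    0.1051
  Δ         0.03419   0.03419  -0.03419   -0.0114
  eq          1.498   0.07152   0.00293   0.09373
  solve Keq expr → x = -0.0114; check Q = 1.9190e-06

Direction: reverse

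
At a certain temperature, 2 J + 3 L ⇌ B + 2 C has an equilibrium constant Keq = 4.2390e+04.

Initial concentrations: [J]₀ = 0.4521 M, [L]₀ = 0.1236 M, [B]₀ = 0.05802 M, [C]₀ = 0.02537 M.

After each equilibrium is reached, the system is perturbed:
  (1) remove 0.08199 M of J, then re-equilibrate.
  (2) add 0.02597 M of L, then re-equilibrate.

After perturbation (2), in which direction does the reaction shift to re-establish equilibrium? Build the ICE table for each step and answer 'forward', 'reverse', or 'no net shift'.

Direction: forward

Q₀ = 0.09676 vs Keq = 4.2390e+04 ⇒ Q<K, forward
Step 1:
                  J         L         B         C
  Initial    0.4521    0.1236   0.05802   0.02537
  Change   -0.07865    -0.118   0.03932   0.07865
  Equil      0.3735  0.005627   0.09734     0.104
  solve Keq expr → x = 0.03932; check Q = 4.2390e+04
Then remove 0.08199 M of J.
Step 2:
                  J         L         B         C
  Initial    0.2915  0.005627   0.09734     0.104
  Change  6.4443e-04 9.6664e-04 -3.2221e-04 -6.4443e-04
  Equil      0.2921  0.006594   0.09702    0.1034
  solve Keq expr → x = -3.2221e-04; check Q = 4.2390e+04
Then add 0.02597 M of L.
Step 3:
                  J         L         B         C
  Initial    0.2921   0.03256   0.09702    0.1034
  Change   -0.01653  -0.02479  0.008263   0.01653
  Equil      0.2756  0.007776    0.1053    0.1199
  solve Keq expr → x = 0.008263; check Q = 4.2390e+04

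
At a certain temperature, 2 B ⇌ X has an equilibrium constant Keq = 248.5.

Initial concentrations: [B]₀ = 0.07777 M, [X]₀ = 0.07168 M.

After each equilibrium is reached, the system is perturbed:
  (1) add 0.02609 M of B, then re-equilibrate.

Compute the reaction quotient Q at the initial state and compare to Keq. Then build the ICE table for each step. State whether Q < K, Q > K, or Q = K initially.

Q₀ = 11.85 vs Keq = 248.5 ⇒ Q<K, forward
Step 1:
                   B          X
  I          0.07777    0.07168
  C         -0.05766    0.02883
  E          0.02011     0.1005
  solve Keq expr → x = 0.02883; check Q = 248.5
Then add 0.02609 M of B.
Step 2:
                   B          X
  I           0.0462     0.1005
  C         -0.02488    0.01244
  E          0.02132      0.113
  solve Keq expr → x = 0.01244; check Q = 248.5

Q₀ = 11.85; Q < K (proceeds forward)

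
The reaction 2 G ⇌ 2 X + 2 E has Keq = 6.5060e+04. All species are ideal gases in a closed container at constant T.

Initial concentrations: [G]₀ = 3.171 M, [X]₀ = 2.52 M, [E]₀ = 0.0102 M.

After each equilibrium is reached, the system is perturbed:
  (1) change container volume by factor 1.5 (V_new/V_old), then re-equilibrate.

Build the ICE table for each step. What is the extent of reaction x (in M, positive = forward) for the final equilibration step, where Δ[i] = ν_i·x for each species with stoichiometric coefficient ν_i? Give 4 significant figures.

x = 0.007453 M

Q₀ = 6.5707e-05 vs Keq = 6.5060e+04 ⇒ Q<K, forward
Step 1:
                  G         X         E
  Initial     3.171      2.52    0.0102
  Change     -3.102     3.102     3.102
  Equil     0.06861     5.622     3.113
  solve Keq expr → x = 1.551; check Q = 6.5060e+04
Then change container volume by factor 1.5 (V_new/V_old).
Step 2:
                  G         X         E
  Initial   0.04574     3.748     2.075
  Change   -0.01491   0.01491   0.01491
  Equil     0.03083     3.763      2.09
  solve Keq expr → x = 0.007453; check Q = 6.5060e+04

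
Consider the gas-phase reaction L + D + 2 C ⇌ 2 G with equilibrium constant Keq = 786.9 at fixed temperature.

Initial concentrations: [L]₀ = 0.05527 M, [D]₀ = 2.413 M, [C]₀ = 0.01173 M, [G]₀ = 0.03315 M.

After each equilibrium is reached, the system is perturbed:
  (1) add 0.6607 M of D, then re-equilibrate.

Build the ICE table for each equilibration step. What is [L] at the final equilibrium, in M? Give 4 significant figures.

[L]_eq = 0.05126 M

Q₀ = 59.89 vs Keq = 786.9 ⇒ Q<K, forward
Step 1:
                  L         D         C         G
  init      0.05527     2.413   0.01173   0.03315
  Δ       -0.003802 -0.003802 -0.007604  0.007604
  eq        0.05147     2.409  0.004126   0.04075
  solve Keq expr → x = 0.003802; check Q = 786.9
Then add 0.6607 M of D.
Step 2:
                  L         D         C         G
  init      0.05147      3.07  0.004126   0.04075
  Δ       -2.1248e-04 -2.1248e-04 -4.2496e-04 4.2496e-04
  eq        0.05126      3.07  0.003701   0.04118
  solve Keq expr → x = 2.1248e-04; check Q = 786.9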